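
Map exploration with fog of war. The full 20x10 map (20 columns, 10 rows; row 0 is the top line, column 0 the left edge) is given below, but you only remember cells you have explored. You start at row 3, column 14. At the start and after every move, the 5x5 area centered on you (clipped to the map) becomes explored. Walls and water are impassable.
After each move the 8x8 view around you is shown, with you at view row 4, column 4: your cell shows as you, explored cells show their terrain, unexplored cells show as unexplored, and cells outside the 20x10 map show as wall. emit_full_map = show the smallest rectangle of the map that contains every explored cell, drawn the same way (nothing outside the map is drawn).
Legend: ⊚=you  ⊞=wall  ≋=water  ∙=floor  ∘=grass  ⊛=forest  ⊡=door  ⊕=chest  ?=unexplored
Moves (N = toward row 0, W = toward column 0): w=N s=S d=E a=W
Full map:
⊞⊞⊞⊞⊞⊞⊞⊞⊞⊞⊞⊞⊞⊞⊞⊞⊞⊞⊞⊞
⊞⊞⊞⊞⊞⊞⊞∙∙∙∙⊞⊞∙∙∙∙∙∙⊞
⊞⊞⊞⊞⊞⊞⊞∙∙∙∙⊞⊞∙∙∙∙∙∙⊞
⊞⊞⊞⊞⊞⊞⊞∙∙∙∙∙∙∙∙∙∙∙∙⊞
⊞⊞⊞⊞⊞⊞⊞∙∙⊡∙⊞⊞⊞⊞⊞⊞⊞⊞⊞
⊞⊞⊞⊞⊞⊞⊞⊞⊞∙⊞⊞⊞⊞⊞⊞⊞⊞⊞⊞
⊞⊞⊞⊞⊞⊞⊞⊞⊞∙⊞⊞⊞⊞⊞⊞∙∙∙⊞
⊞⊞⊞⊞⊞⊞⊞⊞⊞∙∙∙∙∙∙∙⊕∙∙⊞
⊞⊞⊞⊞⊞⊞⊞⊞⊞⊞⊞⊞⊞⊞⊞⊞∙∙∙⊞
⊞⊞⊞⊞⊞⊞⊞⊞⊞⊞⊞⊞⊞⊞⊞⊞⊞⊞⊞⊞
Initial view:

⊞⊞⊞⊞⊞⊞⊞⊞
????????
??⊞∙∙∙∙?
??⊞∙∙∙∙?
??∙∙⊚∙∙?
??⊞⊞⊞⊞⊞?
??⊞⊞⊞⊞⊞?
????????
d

⊞⊞⊞⊞⊞⊞⊞⊞
????????
?⊞∙∙∙∙∙?
?⊞∙∙∙∙∙?
?∙∙∙⊚∙∙?
?⊞⊞⊞⊞⊞⊞?
?⊞⊞⊞⊞⊞⊞?
????????

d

⊞⊞⊞⊞⊞⊞⊞⊞
????????
⊞∙∙∙∙∙∙?
⊞∙∙∙∙∙∙?
∙∙∙∙⊚∙∙?
⊞⊞⊞⊞⊞⊞⊞?
⊞⊞⊞⊞⊞⊞⊞?
????????

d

⊞⊞⊞⊞⊞⊞⊞⊞
???????⊞
∙∙∙∙∙∙⊞⊞
∙∙∙∙∙∙⊞⊞
∙∙∙∙⊚∙⊞⊞
⊞⊞⊞⊞⊞⊞⊞⊞
⊞⊞⊞⊞⊞⊞⊞⊞
???????⊞

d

⊞⊞⊞⊞⊞⊞⊞⊞
??????⊞⊞
∙∙∙∙∙⊞⊞⊞
∙∙∙∙∙⊞⊞⊞
∙∙∙∙⊚⊞⊞⊞
⊞⊞⊞⊞⊞⊞⊞⊞
⊞⊞⊞⊞⊞⊞⊞⊞
??????⊞⊞

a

⊞⊞⊞⊞⊞⊞⊞⊞
???????⊞
∙∙∙∙∙∙⊞⊞
∙∙∙∙∙∙⊞⊞
∙∙∙∙⊚∙⊞⊞
⊞⊞⊞⊞⊞⊞⊞⊞
⊞⊞⊞⊞⊞⊞⊞⊞
???????⊞

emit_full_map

⊞∙∙∙∙∙∙⊞
⊞∙∙∙∙∙∙⊞
∙∙∙∙∙⊚∙⊞
⊞⊞⊞⊞⊞⊞⊞⊞
⊞⊞⊞⊞⊞⊞⊞⊞

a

⊞⊞⊞⊞⊞⊞⊞⊞
????????
⊞∙∙∙∙∙∙⊞
⊞∙∙∙∙∙∙⊞
∙∙∙∙⊚∙∙⊞
⊞⊞⊞⊞⊞⊞⊞⊞
⊞⊞⊞⊞⊞⊞⊞⊞
????????


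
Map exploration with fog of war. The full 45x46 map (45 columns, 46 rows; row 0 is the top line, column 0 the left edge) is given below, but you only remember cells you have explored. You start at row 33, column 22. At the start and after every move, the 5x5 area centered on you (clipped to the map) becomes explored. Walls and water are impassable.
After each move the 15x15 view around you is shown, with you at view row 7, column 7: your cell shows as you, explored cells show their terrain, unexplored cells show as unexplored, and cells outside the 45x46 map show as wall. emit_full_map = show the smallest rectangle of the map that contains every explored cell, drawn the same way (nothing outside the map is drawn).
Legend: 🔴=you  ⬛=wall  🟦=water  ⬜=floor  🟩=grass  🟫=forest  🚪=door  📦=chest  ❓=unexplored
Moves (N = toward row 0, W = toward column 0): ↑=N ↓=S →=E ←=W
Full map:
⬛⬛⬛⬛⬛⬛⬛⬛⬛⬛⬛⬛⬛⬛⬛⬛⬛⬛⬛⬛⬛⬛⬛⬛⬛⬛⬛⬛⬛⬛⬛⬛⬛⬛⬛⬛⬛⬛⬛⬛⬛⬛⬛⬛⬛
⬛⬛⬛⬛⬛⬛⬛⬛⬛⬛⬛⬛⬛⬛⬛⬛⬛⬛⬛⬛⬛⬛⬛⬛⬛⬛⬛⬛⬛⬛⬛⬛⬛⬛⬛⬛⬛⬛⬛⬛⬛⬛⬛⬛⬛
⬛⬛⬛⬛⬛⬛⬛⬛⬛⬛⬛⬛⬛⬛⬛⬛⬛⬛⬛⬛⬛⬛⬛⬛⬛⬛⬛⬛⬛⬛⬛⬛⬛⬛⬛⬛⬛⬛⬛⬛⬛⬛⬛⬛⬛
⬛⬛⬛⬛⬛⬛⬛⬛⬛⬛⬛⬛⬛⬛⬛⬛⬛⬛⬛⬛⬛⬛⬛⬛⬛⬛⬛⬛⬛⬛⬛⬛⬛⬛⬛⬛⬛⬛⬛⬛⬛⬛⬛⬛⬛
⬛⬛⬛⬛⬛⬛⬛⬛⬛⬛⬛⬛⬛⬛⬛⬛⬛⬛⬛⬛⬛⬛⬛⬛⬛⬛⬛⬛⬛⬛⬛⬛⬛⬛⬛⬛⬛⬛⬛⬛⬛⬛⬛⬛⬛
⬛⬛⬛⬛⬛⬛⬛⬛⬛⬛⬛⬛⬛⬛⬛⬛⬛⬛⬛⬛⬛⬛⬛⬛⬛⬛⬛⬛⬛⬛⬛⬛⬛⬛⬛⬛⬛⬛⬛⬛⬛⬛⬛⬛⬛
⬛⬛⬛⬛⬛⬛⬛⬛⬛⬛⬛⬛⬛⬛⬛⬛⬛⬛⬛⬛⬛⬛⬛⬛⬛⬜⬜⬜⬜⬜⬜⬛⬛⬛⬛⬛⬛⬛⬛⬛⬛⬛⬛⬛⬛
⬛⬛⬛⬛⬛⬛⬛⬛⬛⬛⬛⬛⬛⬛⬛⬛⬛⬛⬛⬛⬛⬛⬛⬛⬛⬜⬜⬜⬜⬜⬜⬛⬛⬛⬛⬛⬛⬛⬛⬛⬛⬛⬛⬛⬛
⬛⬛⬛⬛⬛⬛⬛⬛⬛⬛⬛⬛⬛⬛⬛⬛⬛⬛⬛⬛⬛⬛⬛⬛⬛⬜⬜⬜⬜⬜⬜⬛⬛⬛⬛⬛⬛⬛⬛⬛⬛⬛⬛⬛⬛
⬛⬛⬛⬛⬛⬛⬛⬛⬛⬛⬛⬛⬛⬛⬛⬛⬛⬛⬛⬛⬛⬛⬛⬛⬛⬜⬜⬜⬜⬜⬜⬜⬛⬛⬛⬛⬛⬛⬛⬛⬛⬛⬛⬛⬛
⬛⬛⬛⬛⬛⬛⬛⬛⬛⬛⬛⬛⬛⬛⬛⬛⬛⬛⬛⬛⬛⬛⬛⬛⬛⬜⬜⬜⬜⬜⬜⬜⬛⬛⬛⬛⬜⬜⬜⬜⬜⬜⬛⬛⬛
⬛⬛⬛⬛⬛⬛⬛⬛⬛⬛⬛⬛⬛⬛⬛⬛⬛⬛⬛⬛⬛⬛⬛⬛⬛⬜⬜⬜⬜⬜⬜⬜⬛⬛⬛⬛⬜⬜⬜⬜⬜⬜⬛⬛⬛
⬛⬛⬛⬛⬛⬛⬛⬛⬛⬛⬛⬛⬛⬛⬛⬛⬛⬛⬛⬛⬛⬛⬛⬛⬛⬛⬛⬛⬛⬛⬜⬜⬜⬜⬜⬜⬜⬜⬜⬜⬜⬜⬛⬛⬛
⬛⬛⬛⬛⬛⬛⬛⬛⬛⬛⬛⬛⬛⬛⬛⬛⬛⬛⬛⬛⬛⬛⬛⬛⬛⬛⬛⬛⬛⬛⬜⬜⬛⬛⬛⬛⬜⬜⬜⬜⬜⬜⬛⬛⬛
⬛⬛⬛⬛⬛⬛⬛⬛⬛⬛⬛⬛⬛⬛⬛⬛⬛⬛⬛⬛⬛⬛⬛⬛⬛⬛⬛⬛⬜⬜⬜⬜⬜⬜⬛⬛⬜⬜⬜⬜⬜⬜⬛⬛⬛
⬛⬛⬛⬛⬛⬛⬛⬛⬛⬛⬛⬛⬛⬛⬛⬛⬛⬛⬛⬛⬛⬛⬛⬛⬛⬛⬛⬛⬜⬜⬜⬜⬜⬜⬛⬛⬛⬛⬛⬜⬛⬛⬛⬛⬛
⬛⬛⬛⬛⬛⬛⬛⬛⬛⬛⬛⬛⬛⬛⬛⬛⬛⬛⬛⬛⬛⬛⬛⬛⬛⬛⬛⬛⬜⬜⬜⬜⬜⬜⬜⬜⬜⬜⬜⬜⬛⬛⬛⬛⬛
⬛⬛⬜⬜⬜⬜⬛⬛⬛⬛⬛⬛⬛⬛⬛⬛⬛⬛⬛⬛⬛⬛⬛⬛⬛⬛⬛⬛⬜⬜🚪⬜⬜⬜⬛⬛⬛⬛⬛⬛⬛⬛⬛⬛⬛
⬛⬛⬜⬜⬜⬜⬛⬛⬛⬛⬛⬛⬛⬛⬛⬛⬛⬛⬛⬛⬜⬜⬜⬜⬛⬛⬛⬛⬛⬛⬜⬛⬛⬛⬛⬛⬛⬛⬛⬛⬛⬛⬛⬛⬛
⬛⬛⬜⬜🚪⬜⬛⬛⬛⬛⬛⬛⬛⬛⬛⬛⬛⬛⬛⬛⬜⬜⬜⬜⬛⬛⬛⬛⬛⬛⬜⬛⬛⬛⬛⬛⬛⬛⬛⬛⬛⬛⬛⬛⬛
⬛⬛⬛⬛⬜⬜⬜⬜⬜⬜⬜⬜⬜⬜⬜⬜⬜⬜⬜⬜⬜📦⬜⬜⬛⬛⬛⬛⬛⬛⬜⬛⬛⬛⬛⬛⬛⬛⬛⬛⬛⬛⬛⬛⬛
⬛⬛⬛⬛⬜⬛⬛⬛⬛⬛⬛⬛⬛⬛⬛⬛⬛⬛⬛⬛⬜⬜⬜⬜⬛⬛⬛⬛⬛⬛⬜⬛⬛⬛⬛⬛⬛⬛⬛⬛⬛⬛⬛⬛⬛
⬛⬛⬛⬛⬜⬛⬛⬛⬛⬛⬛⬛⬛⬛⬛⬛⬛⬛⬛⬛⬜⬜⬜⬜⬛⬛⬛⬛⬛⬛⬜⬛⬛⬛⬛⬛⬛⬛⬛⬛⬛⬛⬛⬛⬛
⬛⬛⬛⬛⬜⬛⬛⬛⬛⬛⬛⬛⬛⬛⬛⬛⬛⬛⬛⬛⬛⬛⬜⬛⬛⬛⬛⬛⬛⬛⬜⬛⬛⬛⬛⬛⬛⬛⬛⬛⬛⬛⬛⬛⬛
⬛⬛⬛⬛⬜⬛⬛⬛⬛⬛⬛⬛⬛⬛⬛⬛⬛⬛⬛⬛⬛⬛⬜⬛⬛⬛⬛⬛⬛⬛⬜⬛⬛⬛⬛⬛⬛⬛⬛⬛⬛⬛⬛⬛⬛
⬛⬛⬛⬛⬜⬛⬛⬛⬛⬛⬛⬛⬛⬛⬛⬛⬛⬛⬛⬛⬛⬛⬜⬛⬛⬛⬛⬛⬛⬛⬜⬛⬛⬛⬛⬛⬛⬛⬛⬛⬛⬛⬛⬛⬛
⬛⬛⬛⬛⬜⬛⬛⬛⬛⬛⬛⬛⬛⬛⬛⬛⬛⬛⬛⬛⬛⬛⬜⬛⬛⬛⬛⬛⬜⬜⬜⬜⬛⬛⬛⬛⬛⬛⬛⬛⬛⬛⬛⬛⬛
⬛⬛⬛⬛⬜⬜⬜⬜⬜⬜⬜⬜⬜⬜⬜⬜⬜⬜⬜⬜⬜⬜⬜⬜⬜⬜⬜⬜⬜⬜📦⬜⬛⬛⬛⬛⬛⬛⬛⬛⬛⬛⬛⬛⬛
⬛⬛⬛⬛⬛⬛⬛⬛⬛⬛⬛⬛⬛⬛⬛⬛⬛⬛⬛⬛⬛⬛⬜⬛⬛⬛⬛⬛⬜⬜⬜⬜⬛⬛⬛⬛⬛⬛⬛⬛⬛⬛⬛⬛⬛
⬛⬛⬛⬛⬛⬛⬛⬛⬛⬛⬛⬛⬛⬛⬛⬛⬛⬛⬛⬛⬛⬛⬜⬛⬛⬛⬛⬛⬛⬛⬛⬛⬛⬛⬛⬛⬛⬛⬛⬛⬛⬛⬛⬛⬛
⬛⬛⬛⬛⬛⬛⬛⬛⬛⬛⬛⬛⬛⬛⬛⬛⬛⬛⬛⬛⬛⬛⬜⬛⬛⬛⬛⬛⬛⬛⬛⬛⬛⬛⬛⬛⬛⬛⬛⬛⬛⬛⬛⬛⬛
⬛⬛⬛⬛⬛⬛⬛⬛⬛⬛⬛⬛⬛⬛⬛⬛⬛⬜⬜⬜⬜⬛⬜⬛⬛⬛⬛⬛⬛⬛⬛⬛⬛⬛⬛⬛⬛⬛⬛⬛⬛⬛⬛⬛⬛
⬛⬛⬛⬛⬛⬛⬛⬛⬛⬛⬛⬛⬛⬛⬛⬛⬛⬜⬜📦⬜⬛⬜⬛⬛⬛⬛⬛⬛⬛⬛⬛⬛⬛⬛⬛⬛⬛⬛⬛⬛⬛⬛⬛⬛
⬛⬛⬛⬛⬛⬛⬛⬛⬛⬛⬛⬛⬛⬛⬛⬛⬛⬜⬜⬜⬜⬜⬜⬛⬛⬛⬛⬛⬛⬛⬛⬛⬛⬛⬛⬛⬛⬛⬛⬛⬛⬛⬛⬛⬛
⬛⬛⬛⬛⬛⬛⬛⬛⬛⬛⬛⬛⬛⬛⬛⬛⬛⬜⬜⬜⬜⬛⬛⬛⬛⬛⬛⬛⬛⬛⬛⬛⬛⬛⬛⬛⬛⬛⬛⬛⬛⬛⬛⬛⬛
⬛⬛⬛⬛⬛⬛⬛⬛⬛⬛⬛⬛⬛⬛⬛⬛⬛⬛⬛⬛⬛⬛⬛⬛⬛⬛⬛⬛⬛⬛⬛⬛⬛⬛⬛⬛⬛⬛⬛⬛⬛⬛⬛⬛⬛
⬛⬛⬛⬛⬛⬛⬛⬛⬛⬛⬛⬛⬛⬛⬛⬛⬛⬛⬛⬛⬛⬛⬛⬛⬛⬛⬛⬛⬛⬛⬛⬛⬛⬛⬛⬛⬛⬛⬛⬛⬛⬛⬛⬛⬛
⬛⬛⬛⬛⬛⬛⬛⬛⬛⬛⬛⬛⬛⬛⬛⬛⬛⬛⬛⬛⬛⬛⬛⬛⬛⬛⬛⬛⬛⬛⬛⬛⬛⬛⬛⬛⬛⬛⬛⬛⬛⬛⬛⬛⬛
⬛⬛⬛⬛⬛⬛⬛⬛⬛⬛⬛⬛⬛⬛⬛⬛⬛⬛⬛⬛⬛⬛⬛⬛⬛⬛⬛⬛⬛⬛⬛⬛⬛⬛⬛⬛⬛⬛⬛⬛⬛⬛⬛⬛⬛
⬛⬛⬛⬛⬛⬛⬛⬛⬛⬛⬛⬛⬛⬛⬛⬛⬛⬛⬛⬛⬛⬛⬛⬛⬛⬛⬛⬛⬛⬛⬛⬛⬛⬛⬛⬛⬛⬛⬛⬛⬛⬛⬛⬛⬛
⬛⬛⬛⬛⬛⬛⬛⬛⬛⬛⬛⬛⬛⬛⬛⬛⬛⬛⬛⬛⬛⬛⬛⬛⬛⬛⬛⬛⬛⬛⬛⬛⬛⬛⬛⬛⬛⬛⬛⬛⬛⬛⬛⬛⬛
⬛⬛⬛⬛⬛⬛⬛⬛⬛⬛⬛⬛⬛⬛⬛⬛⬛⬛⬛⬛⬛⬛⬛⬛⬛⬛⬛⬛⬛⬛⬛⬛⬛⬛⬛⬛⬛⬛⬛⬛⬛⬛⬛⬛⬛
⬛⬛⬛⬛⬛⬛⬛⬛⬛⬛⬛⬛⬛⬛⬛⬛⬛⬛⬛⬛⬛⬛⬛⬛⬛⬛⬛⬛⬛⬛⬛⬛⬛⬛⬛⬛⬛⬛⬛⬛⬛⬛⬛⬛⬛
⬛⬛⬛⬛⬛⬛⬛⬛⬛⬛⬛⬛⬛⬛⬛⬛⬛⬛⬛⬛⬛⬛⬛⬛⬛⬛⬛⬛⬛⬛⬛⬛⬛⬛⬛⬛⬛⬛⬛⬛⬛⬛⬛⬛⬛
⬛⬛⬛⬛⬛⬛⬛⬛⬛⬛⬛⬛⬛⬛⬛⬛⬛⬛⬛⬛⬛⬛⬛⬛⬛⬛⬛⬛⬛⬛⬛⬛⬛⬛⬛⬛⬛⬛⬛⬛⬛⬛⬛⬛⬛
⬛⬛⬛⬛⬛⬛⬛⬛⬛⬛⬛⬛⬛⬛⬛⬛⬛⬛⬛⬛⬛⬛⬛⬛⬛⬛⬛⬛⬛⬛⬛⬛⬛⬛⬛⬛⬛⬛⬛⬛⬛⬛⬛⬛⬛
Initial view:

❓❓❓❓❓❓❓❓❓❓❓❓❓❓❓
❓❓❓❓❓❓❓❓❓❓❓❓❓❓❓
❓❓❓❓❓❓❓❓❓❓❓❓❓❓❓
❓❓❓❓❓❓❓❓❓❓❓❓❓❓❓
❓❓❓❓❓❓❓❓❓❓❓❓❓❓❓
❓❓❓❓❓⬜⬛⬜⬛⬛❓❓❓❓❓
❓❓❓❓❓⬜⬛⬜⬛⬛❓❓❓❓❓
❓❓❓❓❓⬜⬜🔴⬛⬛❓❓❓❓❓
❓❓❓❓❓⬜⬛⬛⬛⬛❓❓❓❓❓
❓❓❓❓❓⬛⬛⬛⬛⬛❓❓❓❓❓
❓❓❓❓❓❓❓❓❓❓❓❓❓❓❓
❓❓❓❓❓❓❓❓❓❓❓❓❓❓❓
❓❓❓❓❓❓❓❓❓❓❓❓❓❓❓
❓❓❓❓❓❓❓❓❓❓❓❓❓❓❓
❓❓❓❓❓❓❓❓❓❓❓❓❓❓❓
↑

❓❓❓❓❓❓❓❓❓❓❓❓❓❓❓
❓❓❓❓❓❓❓❓❓❓❓❓❓❓❓
❓❓❓❓❓❓❓❓❓❓❓❓❓❓❓
❓❓❓❓❓❓❓❓❓❓❓❓❓❓❓
❓❓❓❓❓❓❓❓❓❓❓❓❓❓❓
❓❓❓❓❓⬛⬛⬜⬛⬛❓❓❓❓❓
❓❓❓❓❓⬜⬛⬜⬛⬛❓❓❓❓❓
❓❓❓❓❓⬜⬛🔴⬛⬛❓❓❓❓❓
❓❓❓❓❓⬜⬜⬜⬛⬛❓❓❓❓❓
❓❓❓❓❓⬜⬛⬛⬛⬛❓❓❓❓❓
❓❓❓❓❓⬛⬛⬛⬛⬛❓❓❓❓❓
❓❓❓❓❓❓❓❓❓❓❓❓❓❓❓
❓❓❓❓❓❓❓❓❓❓❓❓❓❓❓
❓❓❓❓❓❓❓❓❓❓❓❓❓❓❓
❓❓❓❓❓❓❓❓❓❓❓❓❓❓❓

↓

❓❓❓❓❓❓❓❓❓❓❓❓❓❓❓
❓❓❓❓❓❓❓❓❓❓❓❓❓❓❓
❓❓❓❓❓❓❓❓❓❓❓❓❓❓❓
❓❓❓❓❓❓❓❓❓❓❓❓❓❓❓
❓❓❓❓❓⬛⬛⬜⬛⬛❓❓❓❓❓
❓❓❓❓❓⬜⬛⬜⬛⬛❓❓❓❓❓
❓❓❓❓❓⬜⬛⬜⬛⬛❓❓❓❓❓
❓❓❓❓❓⬜⬜🔴⬛⬛❓❓❓❓❓
❓❓❓❓❓⬜⬛⬛⬛⬛❓❓❓❓❓
❓❓❓❓❓⬛⬛⬛⬛⬛❓❓❓❓❓
❓❓❓❓❓❓❓❓❓❓❓❓❓❓❓
❓❓❓❓❓❓❓❓❓❓❓❓❓❓❓
❓❓❓❓❓❓❓❓❓❓❓❓❓❓❓
❓❓❓❓❓❓❓❓❓❓❓❓❓❓❓
❓❓❓❓❓❓❓❓❓❓❓❓❓❓❓

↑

❓❓❓❓❓❓❓❓❓❓❓❓❓❓❓
❓❓❓❓❓❓❓❓❓❓❓❓❓❓❓
❓❓❓❓❓❓❓❓❓❓❓❓❓❓❓
❓❓❓❓❓❓❓❓❓❓❓❓❓❓❓
❓❓❓❓❓❓❓❓❓❓❓❓❓❓❓
❓❓❓❓❓⬛⬛⬜⬛⬛❓❓❓❓❓
❓❓❓❓❓⬜⬛⬜⬛⬛❓❓❓❓❓
❓❓❓❓❓⬜⬛🔴⬛⬛❓❓❓❓❓
❓❓❓❓❓⬜⬜⬜⬛⬛❓❓❓❓❓
❓❓❓❓❓⬜⬛⬛⬛⬛❓❓❓❓❓
❓❓❓❓❓⬛⬛⬛⬛⬛❓❓❓❓❓
❓❓❓❓❓❓❓❓❓❓❓❓❓❓❓
❓❓❓❓❓❓❓❓❓❓❓❓❓❓❓
❓❓❓❓❓❓❓❓❓❓❓❓❓❓❓
❓❓❓❓❓❓❓❓❓❓❓❓❓❓❓

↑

❓❓❓❓❓❓❓❓❓❓❓❓❓❓❓
❓❓❓❓❓❓❓❓❓❓❓❓❓❓❓
❓❓❓❓❓❓❓❓❓❓❓❓❓❓❓
❓❓❓❓❓❓❓❓❓❓❓❓❓❓❓
❓❓❓❓❓❓❓❓❓❓❓❓❓❓❓
❓❓❓❓❓⬛⬛⬜⬛⬛❓❓❓❓❓
❓❓❓❓❓⬛⬛⬜⬛⬛❓❓❓❓❓
❓❓❓❓❓⬜⬛🔴⬛⬛❓❓❓❓❓
❓❓❓❓❓⬜⬛⬜⬛⬛❓❓❓❓❓
❓❓❓❓❓⬜⬜⬜⬛⬛❓❓❓❓❓
❓❓❓❓❓⬜⬛⬛⬛⬛❓❓❓❓❓
❓❓❓❓❓⬛⬛⬛⬛⬛❓❓❓❓❓
❓❓❓❓❓❓❓❓❓❓❓❓❓❓❓
❓❓❓❓❓❓❓❓❓❓❓❓❓❓❓
❓❓❓❓❓❓❓❓❓❓❓❓❓❓❓

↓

❓❓❓❓❓❓❓❓❓❓❓❓❓❓❓
❓❓❓❓❓❓❓❓❓❓❓❓❓❓❓
❓❓❓❓❓❓❓❓❓❓❓❓❓❓❓
❓❓❓❓❓❓❓❓❓❓❓❓❓❓❓
❓❓❓❓❓⬛⬛⬜⬛⬛❓❓❓❓❓
❓❓❓❓❓⬛⬛⬜⬛⬛❓❓❓❓❓
❓❓❓❓❓⬜⬛⬜⬛⬛❓❓❓❓❓
❓❓❓❓❓⬜⬛🔴⬛⬛❓❓❓❓❓
❓❓❓❓❓⬜⬜⬜⬛⬛❓❓❓❓❓
❓❓❓❓❓⬜⬛⬛⬛⬛❓❓❓❓❓
❓❓❓❓❓⬛⬛⬛⬛⬛❓❓❓❓❓
❓❓❓❓❓❓❓❓❓❓❓❓❓❓❓
❓❓❓❓❓❓❓❓❓❓❓❓❓❓❓
❓❓❓❓❓❓❓❓❓❓❓❓❓❓❓
❓❓❓❓❓❓❓❓❓❓❓❓❓❓❓

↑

❓❓❓❓❓❓❓❓❓❓❓❓❓❓❓
❓❓❓❓❓❓❓❓❓❓❓❓❓❓❓
❓❓❓❓❓❓❓❓❓❓❓❓❓❓❓
❓❓❓❓❓❓❓❓❓❓❓❓❓❓❓
❓❓❓❓❓❓❓❓❓❓❓❓❓❓❓
❓❓❓❓❓⬛⬛⬜⬛⬛❓❓❓❓❓
❓❓❓❓❓⬛⬛⬜⬛⬛❓❓❓❓❓
❓❓❓❓❓⬜⬛🔴⬛⬛❓❓❓❓❓
❓❓❓❓❓⬜⬛⬜⬛⬛❓❓❓❓❓
❓❓❓❓❓⬜⬜⬜⬛⬛❓❓❓❓❓
❓❓❓❓❓⬜⬛⬛⬛⬛❓❓❓❓❓
❓❓❓❓❓⬛⬛⬛⬛⬛❓❓❓❓❓
❓❓❓❓❓❓❓❓❓❓❓❓❓❓❓
❓❓❓❓❓❓❓❓❓❓❓❓❓❓❓
❓❓❓❓❓❓❓❓❓❓❓❓❓❓❓

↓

❓❓❓❓❓❓❓❓❓❓❓❓❓❓❓
❓❓❓❓❓❓❓❓❓❓❓❓❓❓❓
❓❓❓❓❓❓❓❓❓❓❓❓❓❓❓
❓❓❓❓❓❓❓❓❓❓❓❓❓❓❓
❓❓❓❓❓⬛⬛⬜⬛⬛❓❓❓❓❓
❓❓❓❓❓⬛⬛⬜⬛⬛❓❓❓❓❓
❓❓❓❓❓⬜⬛⬜⬛⬛❓❓❓❓❓
❓❓❓❓❓⬜⬛🔴⬛⬛❓❓❓❓❓
❓❓❓❓❓⬜⬜⬜⬛⬛❓❓❓❓❓
❓❓❓❓❓⬜⬛⬛⬛⬛❓❓❓❓❓
❓❓❓❓❓⬛⬛⬛⬛⬛❓❓❓❓❓
❓❓❓❓❓❓❓❓❓❓❓❓❓❓❓
❓❓❓❓❓❓❓❓❓❓❓❓❓❓❓
❓❓❓❓❓❓❓❓❓❓❓❓❓❓❓
❓❓❓❓❓❓❓❓❓❓❓❓❓❓❓

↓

❓❓❓❓❓❓❓❓❓❓❓❓❓❓❓
❓❓❓❓❓❓❓❓❓❓❓❓❓❓❓
❓❓❓❓❓❓❓❓❓❓❓❓❓❓❓
❓❓❓❓❓⬛⬛⬜⬛⬛❓❓❓❓❓
❓❓❓❓❓⬛⬛⬜⬛⬛❓❓❓❓❓
❓❓❓❓❓⬜⬛⬜⬛⬛❓❓❓❓❓
❓❓❓❓❓⬜⬛⬜⬛⬛❓❓❓❓❓
❓❓❓❓❓⬜⬜🔴⬛⬛❓❓❓❓❓
❓❓❓❓❓⬜⬛⬛⬛⬛❓❓❓❓❓
❓❓❓❓❓⬛⬛⬛⬛⬛❓❓❓❓❓
❓❓❓❓❓❓❓❓❓❓❓❓❓❓❓
❓❓❓❓❓❓❓❓❓❓❓❓❓❓❓
❓❓❓❓❓❓❓❓❓❓❓❓❓❓❓
❓❓❓❓❓❓❓❓❓❓❓❓❓❓❓
❓❓❓❓❓❓❓❓❓❓❓❓❓❓❓

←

❓❓❓❓❓❓❓❓❓❓❓❓❓❓❓
❓❓❓❓❓❓❓❓❓❓❓❓❓❓❓
❓❓❓❓❓❓❓❓❓❓❓❓❓❓❓
❓❓❓❓❓❓⬛⬛⬜⬛⬛❓❓❓❓
❓❓❓❓❓❓⬛⬛⬜⬛⬛❓❓❓❓
❓❓❓❓❓⬜⬜⬛⬜⬛⬛❓❓❓❓
❓❓❓❓❓📦⬜⬛⬜⬛⬛❓❓❓❓
❓❓❓❓❓⬜⬜🔴⬜⬛⬛❓❓❓❓
❓❓❓❓❓⬜⬜⬛⬛⬛⬛❓❓❓❓
❓❓❓❓❓⬛⬛⬛⬛⬛⬛❓❓❓❓
❓❓❓❓❓❓❓❓❓❓❓❓❓❓❓
❓❓❓❓❓❓❓❓❓❓❓❓❓❓❓
❓❓❓❓❓❓❓❓❓❓❓❓❓❓❓
❓❓❓❓❓❓❓❓❓❓❓❓❓❓❓
❓❓❓❓❓❓❓❓❓❓❓❓❓❓❓

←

❓❓❓❓❓❓❓❓❓❓❓❓❓❓❓
❓❓❓❓❓❓❓❓❓❓❓❓❓❓❓
❓❓❓❓❓❓❓❓❓❓❓❓❓❓❓
❓❓❓❓❓❓❓⬛⬛⬜⬛⬛❓❓❓
❓❓❓❓❓❓❓⬛⬛⬜⬛⬛❓❓❓
❓❓❓❓❓⬜⬜⬜⬛⬜⬛⬛❓❓❓
❓❓❓❓❓⬜📦⬜⬛⬜⬛⬛❓❓❓
❓❓❓❓❓⬜⬜🔴⬜⬜⬛⬛❓❓❓
❓❓❓❓❓⬜⬜⬜⬛⬛⬛⬛❓❓❓
❓❓❓❓❓⬛⬛⬛⬛⬛⬛⬛❓❓❓
❓❓❓❓❓❓❓❓❓❓❓❓❓❓❓
❓❓❓❓❓❓❓❓❓❓❓❓❓❓❓
❓❓❓❓❓❓❓❓❓❓❓❓❓❓❓
❓❓❓❓❓❓❓❓❓❓❓❓❓❓❓
❓❓❓❓❓❓❓❓❓❓❓❓❓❓❓

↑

❓❓❓❓❓❓❓❓❓❓❓❓❓❓❓
❓❓❓❓❓❓❓❓❓❓❓❓❓❓❓
❓❓❓❓❓❓❓❓❓❓❓❓❓❓❓
❓❓❓❓❓❓❓❓❓❓❓❓❓❓❓
❓❓❓❓❓❓❓⬛⬛⬜⬛⬛❓❓❓
❓❓❓❓❓⬛⬛⬛⬛⬜⬛⬛❓❓❓
❓❓❓❓❓⬜⬜⬜⬛⬜⬛⬛❓❓❓
❓❓❓❓❓⬜📦🔴⬛⬜⬛⬛❓❓❓
❓❓❓❓❓⬜⬜⬜⬜⬜⬛⬛❓❓❓
❓❓❓❓❓⬜⬜⬜⬛⬛⬛⬛❓❓❓
❓❓❓❓❓⬛⬛⬛⬛⬛⬛⬛❓❓❓
❓❓❓❓❓❓❓❓❓❓❓❓❓❓❓
❓❓❓❓❓❓❓❓❓❓❓❓❓❓❓
❓❓❓❓❓❓❓❓❓❓❓❓❓❓❓
❓❓❓❓❓❓❓❓❓❓❓❓❓❓❓

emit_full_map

❓❓⬛⬛⬜⬛⬛
⬛⬛⬛⬛⬜⬛⬛
⬜⬜⬜⬛⬜⬛⬛
⬜📦🔴⬛⬜⬛⬛
⬜⬜⬜⬜⬜⬛⬛
⬜⬜⬜⬛⬛⬛⬛
⬛⬛⬛⬛⬛⬛⬛

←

❓❓❓❓❓❓❓❓❓❓❓❓❓❓❓
❓❓❓❓❓❓❓❓❓❓❓❓❓❓❓
❓❓❓❓❓❓❓❓❓❓❓❓❓❓❓
❓❓❓❓❓❓❓❓❓❓❓❓❓❓❓
❓❓❓❓❓❓❓❓⬛⬛⬜⬛⬛❓❓
❓❓❓❓❓⬛⬛⬛⬛⬛⬜⬛⬛❓❓
❓❓❓❓❓⬜⬜⬜⬜⬛⬜⬛⬛❓❓
❓❓❓❓❓⬜⬜🔴⬜⬛⬜⬛⬛❓❓
❓❓❓❓❓⬜⬜⬜⬜⬜⬜⬛⬛❓❓
❓❓❓❓❓⬜⬜⬜⬜⬛⬛⬛⬛❓❓
❓❓❓❓❓❓⬛⬛⬛⬛⬛⬛⬛❓❓
❓❓❓❓❓❓❓❓❓❓❓❓❓❓❓
❓❓❓❓❓❓❓❓❓❓❓❓❓❓❓
❓❓❓❓❓❓❓❓❓❓❓❓❓❓❓
❓❓❓❓❓❓❓❓❓❓❓❓❓❓❓

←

❓❓❓❓❓❓❓❓❓❓❓❓❓❓❓
❓❓❓❓❓❓❓❓❓❓❓❓❓❓❓
❓❓❓❓❓❓❓❓❓❓❓❓❓❓❓
❓❓❓❓❓❓❓❓❓❓❓❓❓❓❓
❓❓❓❓❓❓❓❓❓⬛⬛⬜⬛⬛❓
❓❓❓❓❓⬛⬛⬛⬛⬛⬛⬜⬛⬛❓
❓❓❓❓❓⬛⬜⬜⬜⬜⬛⬜⬛⬛❓
❓❓❓❓❓⬛⬜🔴📦⬜⬛⬜⬛⬛❓
❓❓❓❓❓⬛⬜⬜⬜⬜⬜⬜⬛⬛❓
❓❓❓❓❓⬛⬜⬜⬜⬜⬛⬛⬛⬛❓
❓❓❓❓❓❓❓⬛⬛⬛⬛⬛⬛⬛❓
❓❓❓❓❓❓❓❓❓❓❓❓❓❓❓
❓❓❓❓❓❓❓❓❓❓❓❓❓❓❓
❓❓❓❓❓❓❓❓❓❓❓❓❓❓❓
❓❓❓❓❓❓❓❓❓❓❓❓❓❓❓

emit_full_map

❓❓❓❓⬛⬛⬜⬛⬛
⬛⬛⬛⬛⬛⬛⬜⬛⬛
⬛⬜⬜⬜⬜⬛⬜⬛⬛
⬛⬜🔴📦⬜⬛⬜⬛⬛
⬛⬜⬜⬜⬜⬜⬜⬛⬛
⬛⬜⬜⬜⬜⬛⬛⬛⬛
❓❓⬛⬛⬛⬛⬛⬛⬛


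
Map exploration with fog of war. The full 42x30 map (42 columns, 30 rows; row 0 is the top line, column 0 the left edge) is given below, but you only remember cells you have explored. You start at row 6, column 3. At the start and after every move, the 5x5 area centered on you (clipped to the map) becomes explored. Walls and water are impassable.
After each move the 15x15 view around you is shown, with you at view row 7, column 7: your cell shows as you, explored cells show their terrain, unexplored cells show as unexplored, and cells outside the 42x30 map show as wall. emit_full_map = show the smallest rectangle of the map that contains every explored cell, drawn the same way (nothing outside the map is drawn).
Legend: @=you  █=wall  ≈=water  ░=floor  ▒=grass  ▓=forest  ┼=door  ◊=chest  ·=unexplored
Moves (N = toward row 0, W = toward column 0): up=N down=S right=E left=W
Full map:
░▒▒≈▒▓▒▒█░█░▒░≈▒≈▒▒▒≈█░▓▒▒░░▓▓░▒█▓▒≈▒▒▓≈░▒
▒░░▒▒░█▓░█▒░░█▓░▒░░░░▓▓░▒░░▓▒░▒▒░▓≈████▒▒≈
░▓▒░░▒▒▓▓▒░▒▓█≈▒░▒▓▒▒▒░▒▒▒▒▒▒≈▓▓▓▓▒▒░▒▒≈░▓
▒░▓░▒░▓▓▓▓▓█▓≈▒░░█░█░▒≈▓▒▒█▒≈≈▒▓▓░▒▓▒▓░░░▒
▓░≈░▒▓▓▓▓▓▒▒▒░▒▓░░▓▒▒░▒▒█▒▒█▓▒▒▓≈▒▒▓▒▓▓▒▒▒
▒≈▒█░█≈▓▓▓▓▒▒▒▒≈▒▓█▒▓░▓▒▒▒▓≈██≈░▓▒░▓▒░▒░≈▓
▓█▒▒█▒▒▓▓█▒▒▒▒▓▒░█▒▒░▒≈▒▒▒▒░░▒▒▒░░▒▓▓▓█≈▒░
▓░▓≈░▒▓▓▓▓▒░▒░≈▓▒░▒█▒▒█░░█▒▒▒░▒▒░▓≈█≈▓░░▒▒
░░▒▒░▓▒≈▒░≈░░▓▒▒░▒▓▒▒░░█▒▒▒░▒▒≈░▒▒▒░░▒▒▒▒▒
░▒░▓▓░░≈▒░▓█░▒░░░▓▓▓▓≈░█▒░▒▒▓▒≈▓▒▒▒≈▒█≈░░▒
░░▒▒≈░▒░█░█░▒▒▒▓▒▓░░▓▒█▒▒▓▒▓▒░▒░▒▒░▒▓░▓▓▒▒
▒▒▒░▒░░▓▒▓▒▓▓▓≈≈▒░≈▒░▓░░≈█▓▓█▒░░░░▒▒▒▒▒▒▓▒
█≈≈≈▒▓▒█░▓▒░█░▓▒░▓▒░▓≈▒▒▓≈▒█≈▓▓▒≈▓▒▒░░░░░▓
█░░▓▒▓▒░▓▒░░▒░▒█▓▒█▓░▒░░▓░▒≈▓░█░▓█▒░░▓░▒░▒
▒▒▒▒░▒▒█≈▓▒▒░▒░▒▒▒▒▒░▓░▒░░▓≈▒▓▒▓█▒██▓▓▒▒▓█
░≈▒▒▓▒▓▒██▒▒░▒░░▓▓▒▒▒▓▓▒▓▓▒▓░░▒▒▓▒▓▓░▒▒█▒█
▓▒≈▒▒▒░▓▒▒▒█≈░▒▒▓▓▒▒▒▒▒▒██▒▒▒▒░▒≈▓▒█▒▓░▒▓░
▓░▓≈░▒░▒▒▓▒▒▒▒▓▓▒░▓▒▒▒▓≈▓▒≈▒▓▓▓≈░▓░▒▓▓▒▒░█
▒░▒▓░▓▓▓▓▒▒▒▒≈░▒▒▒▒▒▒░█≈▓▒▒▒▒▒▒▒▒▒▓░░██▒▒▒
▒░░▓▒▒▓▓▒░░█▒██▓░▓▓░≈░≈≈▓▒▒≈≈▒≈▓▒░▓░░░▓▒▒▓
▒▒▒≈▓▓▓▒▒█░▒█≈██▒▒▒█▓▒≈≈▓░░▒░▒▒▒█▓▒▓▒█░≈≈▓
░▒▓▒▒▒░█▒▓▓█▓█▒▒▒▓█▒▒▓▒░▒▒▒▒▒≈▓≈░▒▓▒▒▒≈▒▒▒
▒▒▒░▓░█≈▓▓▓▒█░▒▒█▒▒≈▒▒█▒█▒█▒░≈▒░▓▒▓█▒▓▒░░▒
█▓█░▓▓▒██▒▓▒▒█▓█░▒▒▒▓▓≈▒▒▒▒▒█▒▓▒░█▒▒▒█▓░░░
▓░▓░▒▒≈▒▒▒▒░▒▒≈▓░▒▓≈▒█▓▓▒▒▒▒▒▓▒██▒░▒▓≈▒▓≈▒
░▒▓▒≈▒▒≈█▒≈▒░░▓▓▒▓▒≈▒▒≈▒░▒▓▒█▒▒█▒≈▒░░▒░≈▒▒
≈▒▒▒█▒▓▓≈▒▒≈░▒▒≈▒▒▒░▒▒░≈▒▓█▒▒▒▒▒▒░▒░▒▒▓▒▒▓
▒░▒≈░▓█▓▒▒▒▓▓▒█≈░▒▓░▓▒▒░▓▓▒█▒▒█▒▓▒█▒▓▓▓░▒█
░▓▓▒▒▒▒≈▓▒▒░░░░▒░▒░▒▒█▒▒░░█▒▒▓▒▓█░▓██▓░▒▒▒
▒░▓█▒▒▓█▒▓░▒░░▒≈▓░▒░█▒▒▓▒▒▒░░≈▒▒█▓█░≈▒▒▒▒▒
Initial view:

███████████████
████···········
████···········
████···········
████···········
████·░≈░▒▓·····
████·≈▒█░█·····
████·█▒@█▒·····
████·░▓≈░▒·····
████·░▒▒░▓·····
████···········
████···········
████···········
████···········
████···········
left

███████████████
█████··········
█████··········
█████··········
█████··········
█████▓░≈░▒▓····
█████▒≈▒█░█····
█████▓█@▒█▒····
█████▓░▓≈░▒····
█████░░▒▒░▓····
█████··········
█████··········
█████··········
█████··········
█████··········

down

█████··········
█████··········
█████··········
█████··········
█████▓░≈░▒▓····
█████▒≈▒█░█····
█████▓█▒▒█▒····
█████▓░@≈░▒····
█████░░▒▒░▓····
█████░▒░▓▓·····
█████··········
█████··········
█████··········
█████··········
█████··········

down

█████··········
█████··········
█████··········
█████▓░≈░▒▓····
█████▒≈▒█░█····
█████▓█▒▒█▒····
█████▓░▓≈░▒····
█████░░@▒░▓····
█████░▒░▓▓·····
█████░░▒▒≈·····
█████··········
█████··········
█████··········
█████··········
█████··········

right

████···········
████···········
████···········
████▓░≈░▒▓·····
████▒≈▒█░█·····
████▓█▒▒█▒·····
████▓░▓≈░▒·····
████░░▒@░▓·····
████░▒░▓▓░·····
████░░▒▒≈░·····
████···········
████···········
████···········
████···········
████···········

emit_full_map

▓░≈░▒▓
▒≈▒█░█
▓█▒▒█▒
▓░▓≈░▒
░░▒@░▓
░▒░▓▓░
░░▒▒≈░

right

███············
███············
███············
███▓░≈░▒▓······
███▒≈▒█░█······
███▓█▒▒█▒▒·····
███▓░▓≈░▒▓·····
███░░▒▒@▓▒·····
███░▒░▓▓░░·····
███░░▒▒≈░▒·····
███············
███············
███············
███············
███············

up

███············
███············
███············
███············
███▓░≈░▒▓······
███▒≈▒█░█≈·····
███▓█▒▒█▒▒·····
███▓░▓≈@▒▓·····
███░░▒▒░▓▒·····
███░▒░▓▓░░·····
███░░▒▒≈░▒·····
███············
███············
███············
███············

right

██·············
██·············
██·············
██·············
██▓░≈░▒▓·······
██▒≈▒█░█≈▓·····
██▓█▒▒█▒▒▓·····
██▓░▓≈░@▓▓·····
██░░▒▒░▓▒≈·····
██░▒░▓▓░░≈·····
██░░▒▒≈░▒······
██·············
██·············
██·············
██·············

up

███████████████
██·············
██·············
██·············
██·············
██▓░≈░▒▓▓▓·····
██▒≈▒█░█≈▓·····
██▓█▒▒█@▒▓·····
██▓░▓≈░▒▓▓·····
██░░▒▒░▓▒≈·····
██░▒░▓▓░░≈·····
██░░▒▒≈░▒······
██·············
██·············
██·············

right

███████████████
█··············
█··············
█··············
█··············
█▓░≈░▒▓▓▓▓·····
█▒≈▒█░█≈▓▓·····
█▓█▒▒█▒@▓▓·····
█▓░▓≈░▒▓▓▓·····
█░░▒▒░▓▒≈▒·····
█░▒░▓▓░░≈······
█░░▒▒≈░▒·······
█··············
█··············
█··············

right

███████████████
···············
···············
···············
···············
▓░≈░▒▓▓▓▓▓·····
▒≈▒█░█≈▓▓▓·····
▓█▒▒█▒▒@▓█·····
▓░▓≈░▒▓▓▓▓·····
░░▒▒░▓▒≈▒░·····
░▒░▓▓░░≈·······
░░▒▒≈░▒········
···············
···············
···············

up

███████████████
███████████████
···············
···············
···············
·····░▓▓▓▓·····
▓░≈░▒▓▓▓▓▓·····
▒≈▒█░█≈@▓▓·····
▓█▒▒█▒▒▓▓█·····
▓░▓≈░▒▓▓▓▓·····
░░▒▒░▓▒≈▒░·····
░▒░▓▓░░≈·······
░░▒▒≈░▒········
···············
···············

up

███████████████
███████████████
███████████████
···············
···············
·····▒▒▓▓▒·····
·····░▓▓▓▓·····
▓░≈░▒▓▓@▓▓·····
▒≈▒█░█≈▓▓▓·····
▓█▒▒█▒▒▓▓█·····
▓░▓≈░▒▓▓▓▓·····
░░▒▒░▓▒≈▒░·····
░▒░▓▓░░≈·······
░░▒▒≈░▒········
···············

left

███████████████
███████████████
███████████████
█··············
█··············
█····░▒▒▓▓▒····
█····▒░▓▓▓▓····
█▓░≈░▒▓@▓▓▓····
█▒≈▒█░█≈▓▓▓····
█▓█▒▒█▒▒▓▓█····
█▓░▓≈░▒▓▓▓▓····
█░░▒▒░▓▒≈▒░····
█░▒░▓▓░░≈······
█░░▒▒≈░▒·······
█··············

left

███████████████
███████████████
███████████████
██·············
██·············
██···░░▒▒▓▓▒···
██···░▒░▓▓▓▓···
██▓░≈░▒@▓▓▓▓···
██▒≈▒█░█≈▓▓▓···
██▓█▒▒█▒▒▓▓█···
██▓░▓≈░▒▓▓▓▓···
██░░▒▒░▓▒≈▒░···
██░▒░▓▓░░≈·····
██░░▒▒≈░▒······
██·············

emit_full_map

···░░▒▒▓▓▒
···░▒░▓▓▓▓
▓░≈░▒@▓▓▓▓
▒≈▒█░█≈▓▓▓
▓█▒▒█▒▒▓▓█
▓░▓≈░▒▓▓▓▓
░░▒▒░▓▒≈▒░
░▒░▓▓░░≈··
░░▒▒≈░▒···

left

███████████████
███████████████
███████████████
███············
███············
███··▒░░▒▒▓▓▒··
███··▓░▒░▓▓▓▓··
███▓░≈░@▓▓▓▓▓··
███▒≈▒█░█≈▓▓▓··
███▓█▒▒█▒▒▓▓█··
███▓░▓≈░▒▓▓▓▓··
███░░▒▒░▓▒≈▒░··
███░▒░▓▓░░≈····
███░░▒▒≈░▒·····
███············

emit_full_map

··▒░░▒▒▓▓▒
··▓░▒░▓▓▓▓
▓░≈░@▓▓▓▓▓
▒≈▒█░█≈▓▓▓
▓█▒▒█▒▒▓▓█
▓░▓≈░▒▓▓▓▓
░░▒▒░▓▒≈▒░
░▒░▓▓░░≈··
░░▒▒≈░▒···


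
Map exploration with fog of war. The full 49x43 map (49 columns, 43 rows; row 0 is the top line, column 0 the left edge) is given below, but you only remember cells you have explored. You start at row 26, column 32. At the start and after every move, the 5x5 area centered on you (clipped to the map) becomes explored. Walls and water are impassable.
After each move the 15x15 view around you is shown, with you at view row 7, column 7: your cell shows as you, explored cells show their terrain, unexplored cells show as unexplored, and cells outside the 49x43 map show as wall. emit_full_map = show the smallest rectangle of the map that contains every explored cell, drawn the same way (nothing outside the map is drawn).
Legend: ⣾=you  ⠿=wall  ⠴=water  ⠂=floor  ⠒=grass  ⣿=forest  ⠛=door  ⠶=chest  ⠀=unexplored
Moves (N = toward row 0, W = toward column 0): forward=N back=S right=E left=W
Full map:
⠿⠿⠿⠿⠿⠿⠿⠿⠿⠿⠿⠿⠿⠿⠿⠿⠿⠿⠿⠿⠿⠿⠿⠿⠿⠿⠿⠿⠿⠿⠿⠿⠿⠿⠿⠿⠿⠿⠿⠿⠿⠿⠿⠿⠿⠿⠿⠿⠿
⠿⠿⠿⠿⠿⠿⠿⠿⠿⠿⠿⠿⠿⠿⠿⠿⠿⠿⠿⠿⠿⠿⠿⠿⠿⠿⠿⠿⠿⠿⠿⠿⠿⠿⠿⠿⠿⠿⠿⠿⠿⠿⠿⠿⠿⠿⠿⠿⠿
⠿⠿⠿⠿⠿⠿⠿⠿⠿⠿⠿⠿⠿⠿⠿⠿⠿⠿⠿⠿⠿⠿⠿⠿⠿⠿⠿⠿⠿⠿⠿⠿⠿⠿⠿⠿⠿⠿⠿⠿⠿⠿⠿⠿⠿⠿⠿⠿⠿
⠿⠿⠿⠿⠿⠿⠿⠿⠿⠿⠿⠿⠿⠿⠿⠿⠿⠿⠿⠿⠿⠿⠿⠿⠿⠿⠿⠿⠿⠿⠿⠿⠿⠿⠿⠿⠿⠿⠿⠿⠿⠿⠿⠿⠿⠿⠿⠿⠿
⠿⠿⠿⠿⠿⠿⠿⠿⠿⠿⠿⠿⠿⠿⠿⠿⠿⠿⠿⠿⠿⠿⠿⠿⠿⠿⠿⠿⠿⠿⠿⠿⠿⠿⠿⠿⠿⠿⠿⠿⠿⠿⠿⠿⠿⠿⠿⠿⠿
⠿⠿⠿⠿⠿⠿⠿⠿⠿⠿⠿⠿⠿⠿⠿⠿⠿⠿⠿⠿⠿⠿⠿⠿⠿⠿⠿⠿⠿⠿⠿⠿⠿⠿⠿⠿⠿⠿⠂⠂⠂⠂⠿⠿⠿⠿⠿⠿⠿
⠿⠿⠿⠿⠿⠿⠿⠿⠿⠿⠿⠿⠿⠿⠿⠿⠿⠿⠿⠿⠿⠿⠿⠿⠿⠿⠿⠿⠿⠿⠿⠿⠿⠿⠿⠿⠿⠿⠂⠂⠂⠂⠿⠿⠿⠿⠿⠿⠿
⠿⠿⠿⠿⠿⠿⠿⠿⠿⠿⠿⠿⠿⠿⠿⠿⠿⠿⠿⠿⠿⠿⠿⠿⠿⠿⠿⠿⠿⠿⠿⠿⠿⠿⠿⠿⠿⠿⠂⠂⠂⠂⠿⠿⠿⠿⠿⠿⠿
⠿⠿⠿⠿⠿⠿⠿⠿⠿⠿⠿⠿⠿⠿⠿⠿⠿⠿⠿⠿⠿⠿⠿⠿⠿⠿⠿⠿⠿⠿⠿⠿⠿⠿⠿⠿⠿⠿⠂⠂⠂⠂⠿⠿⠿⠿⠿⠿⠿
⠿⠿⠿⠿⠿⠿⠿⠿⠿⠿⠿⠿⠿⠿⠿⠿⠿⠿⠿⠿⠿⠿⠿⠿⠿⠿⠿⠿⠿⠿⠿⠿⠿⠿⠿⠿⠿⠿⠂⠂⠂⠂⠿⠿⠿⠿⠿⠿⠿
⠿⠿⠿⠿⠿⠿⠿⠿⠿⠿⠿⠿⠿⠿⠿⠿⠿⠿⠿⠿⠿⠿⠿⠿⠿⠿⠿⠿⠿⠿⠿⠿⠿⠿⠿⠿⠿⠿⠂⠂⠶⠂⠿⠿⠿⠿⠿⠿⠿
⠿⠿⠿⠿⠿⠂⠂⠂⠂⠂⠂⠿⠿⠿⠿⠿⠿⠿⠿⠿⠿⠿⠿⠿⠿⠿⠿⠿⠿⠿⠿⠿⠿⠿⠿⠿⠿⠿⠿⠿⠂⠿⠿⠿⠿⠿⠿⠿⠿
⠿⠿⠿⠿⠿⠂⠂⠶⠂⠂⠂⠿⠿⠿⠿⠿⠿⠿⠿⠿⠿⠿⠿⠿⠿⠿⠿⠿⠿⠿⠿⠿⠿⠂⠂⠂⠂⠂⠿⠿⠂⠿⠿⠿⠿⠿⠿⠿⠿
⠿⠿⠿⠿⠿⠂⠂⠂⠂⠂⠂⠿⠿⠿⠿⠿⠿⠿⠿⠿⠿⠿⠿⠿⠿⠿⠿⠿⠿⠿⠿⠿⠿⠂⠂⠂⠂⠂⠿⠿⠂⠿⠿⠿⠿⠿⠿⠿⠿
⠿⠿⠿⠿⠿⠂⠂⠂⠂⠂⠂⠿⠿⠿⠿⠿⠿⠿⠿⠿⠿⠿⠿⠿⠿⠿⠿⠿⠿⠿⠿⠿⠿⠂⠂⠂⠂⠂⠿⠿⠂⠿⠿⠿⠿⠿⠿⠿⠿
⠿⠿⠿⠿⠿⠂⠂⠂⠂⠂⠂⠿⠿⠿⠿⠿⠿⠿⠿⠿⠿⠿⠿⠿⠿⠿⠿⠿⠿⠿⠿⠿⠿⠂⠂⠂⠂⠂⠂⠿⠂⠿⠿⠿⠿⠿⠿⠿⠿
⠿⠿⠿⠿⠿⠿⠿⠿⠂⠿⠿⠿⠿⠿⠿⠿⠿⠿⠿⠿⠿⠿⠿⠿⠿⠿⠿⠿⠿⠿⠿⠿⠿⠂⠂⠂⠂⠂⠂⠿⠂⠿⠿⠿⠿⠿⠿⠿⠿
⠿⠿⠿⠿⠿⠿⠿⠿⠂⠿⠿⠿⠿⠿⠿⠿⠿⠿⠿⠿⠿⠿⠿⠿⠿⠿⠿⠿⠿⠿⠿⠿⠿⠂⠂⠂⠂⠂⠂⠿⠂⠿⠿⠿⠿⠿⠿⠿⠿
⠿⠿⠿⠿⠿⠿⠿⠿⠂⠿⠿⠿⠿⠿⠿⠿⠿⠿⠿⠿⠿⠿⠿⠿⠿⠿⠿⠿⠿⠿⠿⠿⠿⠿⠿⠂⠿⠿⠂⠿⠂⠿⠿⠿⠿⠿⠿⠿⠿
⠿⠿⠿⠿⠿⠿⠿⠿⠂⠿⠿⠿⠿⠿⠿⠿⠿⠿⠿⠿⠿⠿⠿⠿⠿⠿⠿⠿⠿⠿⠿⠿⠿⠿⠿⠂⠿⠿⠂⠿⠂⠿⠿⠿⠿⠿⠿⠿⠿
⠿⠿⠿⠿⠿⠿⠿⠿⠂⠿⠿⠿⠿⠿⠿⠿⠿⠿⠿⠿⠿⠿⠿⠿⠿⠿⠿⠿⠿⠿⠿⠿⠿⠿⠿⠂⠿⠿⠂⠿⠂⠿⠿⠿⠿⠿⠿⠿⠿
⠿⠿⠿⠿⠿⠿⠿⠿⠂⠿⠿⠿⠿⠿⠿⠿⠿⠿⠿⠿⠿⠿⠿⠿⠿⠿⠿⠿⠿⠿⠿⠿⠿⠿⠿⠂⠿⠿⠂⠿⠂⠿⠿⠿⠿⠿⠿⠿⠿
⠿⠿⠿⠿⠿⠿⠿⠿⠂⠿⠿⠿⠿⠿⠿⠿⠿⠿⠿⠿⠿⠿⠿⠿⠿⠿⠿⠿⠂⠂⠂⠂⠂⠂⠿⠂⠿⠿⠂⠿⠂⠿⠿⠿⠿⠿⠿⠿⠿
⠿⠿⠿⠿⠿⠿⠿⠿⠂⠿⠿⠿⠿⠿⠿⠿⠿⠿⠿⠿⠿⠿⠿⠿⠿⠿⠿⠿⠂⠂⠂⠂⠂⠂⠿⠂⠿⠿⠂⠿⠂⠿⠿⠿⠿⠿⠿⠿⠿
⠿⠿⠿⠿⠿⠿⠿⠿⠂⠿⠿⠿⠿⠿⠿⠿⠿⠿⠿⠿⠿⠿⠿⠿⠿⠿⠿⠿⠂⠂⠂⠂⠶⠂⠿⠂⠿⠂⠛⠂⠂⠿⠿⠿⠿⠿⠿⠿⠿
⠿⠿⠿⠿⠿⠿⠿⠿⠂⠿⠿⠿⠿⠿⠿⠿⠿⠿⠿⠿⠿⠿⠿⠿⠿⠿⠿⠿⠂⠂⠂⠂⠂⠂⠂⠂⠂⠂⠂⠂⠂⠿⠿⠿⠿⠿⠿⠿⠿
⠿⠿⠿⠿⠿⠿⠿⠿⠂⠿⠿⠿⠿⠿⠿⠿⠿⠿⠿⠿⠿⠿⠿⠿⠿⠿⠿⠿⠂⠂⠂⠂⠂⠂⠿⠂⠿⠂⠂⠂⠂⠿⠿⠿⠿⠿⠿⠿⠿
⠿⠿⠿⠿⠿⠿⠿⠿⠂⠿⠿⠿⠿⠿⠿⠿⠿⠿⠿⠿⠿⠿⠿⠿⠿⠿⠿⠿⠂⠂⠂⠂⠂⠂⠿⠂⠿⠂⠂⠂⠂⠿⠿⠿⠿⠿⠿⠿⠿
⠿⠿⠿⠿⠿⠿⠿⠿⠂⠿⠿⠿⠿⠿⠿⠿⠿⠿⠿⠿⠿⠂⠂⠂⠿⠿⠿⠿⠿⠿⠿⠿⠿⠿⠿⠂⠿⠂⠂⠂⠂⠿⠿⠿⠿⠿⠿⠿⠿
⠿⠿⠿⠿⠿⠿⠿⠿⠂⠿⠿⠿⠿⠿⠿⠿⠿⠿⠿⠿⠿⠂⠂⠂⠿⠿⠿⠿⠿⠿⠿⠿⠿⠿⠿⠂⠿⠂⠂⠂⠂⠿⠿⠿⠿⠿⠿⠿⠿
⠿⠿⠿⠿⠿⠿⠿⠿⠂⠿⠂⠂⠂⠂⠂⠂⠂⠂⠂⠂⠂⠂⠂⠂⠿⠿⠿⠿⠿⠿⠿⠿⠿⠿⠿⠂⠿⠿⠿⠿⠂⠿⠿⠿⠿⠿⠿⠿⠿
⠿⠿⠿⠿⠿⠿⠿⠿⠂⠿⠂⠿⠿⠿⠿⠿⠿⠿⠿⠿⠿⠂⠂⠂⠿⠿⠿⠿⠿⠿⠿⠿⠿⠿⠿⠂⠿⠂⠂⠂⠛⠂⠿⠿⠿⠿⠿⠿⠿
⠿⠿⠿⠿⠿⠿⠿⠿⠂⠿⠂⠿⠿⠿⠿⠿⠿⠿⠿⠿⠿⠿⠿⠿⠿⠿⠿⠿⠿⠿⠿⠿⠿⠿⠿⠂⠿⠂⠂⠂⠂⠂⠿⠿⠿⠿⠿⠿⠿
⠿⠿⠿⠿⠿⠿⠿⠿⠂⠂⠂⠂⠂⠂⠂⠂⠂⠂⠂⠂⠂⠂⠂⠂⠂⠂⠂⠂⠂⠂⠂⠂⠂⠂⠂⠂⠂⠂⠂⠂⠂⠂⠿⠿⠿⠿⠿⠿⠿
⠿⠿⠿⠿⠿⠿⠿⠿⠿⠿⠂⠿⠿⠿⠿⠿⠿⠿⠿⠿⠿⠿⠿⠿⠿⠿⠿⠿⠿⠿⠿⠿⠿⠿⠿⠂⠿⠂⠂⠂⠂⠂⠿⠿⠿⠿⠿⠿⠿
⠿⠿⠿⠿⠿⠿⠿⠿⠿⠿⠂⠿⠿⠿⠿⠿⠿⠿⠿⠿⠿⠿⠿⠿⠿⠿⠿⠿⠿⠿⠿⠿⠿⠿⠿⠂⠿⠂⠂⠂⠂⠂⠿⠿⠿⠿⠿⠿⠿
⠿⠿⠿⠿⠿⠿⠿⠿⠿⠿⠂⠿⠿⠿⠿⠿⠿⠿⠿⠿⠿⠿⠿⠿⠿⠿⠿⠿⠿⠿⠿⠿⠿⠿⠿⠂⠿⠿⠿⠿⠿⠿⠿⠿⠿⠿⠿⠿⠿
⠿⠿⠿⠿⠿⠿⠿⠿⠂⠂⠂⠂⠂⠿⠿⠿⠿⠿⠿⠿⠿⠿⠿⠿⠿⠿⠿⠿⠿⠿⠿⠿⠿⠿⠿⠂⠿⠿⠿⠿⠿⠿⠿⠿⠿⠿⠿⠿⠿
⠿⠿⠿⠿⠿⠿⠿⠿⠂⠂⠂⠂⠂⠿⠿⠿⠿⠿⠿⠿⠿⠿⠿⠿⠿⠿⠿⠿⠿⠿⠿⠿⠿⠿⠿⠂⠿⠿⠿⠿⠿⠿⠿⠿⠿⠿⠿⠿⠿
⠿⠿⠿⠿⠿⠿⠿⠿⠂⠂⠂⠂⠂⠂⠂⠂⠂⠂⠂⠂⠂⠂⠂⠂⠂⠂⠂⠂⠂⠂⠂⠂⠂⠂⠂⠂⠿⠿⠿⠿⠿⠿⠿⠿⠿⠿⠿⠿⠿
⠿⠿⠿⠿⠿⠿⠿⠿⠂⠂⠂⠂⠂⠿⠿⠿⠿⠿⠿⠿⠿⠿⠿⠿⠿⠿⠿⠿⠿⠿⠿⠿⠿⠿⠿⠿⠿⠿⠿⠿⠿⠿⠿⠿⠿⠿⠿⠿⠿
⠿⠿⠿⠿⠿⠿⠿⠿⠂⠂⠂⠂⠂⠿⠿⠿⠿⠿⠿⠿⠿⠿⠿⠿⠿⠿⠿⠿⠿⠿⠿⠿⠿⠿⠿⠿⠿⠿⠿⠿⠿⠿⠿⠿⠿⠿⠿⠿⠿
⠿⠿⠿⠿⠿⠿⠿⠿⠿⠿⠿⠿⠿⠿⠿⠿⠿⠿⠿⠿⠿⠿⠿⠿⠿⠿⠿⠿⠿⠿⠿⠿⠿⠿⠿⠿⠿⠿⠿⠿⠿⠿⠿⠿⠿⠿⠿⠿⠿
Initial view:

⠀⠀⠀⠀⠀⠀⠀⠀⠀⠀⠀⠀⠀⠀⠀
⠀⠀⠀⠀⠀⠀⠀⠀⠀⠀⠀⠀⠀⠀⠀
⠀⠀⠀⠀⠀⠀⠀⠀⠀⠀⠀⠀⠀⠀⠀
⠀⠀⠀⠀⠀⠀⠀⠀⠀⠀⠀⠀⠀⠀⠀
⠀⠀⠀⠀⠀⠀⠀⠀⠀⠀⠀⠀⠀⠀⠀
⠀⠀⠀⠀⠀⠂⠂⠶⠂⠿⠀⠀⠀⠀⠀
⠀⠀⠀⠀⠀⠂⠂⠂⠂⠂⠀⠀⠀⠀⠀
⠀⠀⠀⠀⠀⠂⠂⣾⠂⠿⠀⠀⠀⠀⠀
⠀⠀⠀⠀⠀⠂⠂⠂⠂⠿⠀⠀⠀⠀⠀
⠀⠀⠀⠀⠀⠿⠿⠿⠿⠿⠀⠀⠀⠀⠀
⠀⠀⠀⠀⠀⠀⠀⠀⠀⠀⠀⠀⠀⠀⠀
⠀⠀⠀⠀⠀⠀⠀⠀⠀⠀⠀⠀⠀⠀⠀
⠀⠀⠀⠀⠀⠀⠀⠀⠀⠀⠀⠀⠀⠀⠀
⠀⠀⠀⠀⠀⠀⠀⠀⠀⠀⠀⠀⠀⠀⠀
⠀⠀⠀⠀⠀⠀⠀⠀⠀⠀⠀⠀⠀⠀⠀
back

⠀⠀⠀⠀⠀⠀⠀⠀⠀⠀⠀⠀⠀⠀⠀
⠀⠀⠀⠀⠀⠀⠀⠀⠀⠀⠀⠀⠀⠀⠀
⠀⠀⠀⠀⠀⠀⠀⠀⠀⠀⠀⠀⠀⠀⠀
⠀⠀⠀⠀⠀⠀⠀⠀⠀⠀⠀⠀⠀⠀⠀
⠀⠀⠀⠀⠀⠂⠂⠶⠂⠿⠀⠀⠀⠀⠀
⠀⠀⠀⠀⠀⠂⠂⠂⠂⠂⠀⠀⠀⠀⠀
⠀⠀⠀⠀⠀⠂⠂⠂⠂⠿⠀⠀⠀⠀⠀
⠀⠀⠀⠀⠀⠂⠂⣾⠂⠿⠀⠀⠀⠀⠀
⠀⠀⠀⠀⠀⠿⠿⠿⠿⠿⠀⠀⠀⠀⠀
⠀⠀⠀⠀⠀⠿⠿⠿⠿⠿⠀⠀⠀⠀⠀
⠀⠀⠀⠀⠀⠀⠀⠀⠀⠀⠀⠀⠀⠀⠀
⠀⠀⠀⠀⠀⠀⠀⠀⠀⠀⠀⠀⠀⠀⠀
⠀⠀⠀⠀⠀⠀⠀⠀⠀⠀⠀⠀⠀⠀⠀
⠀⠀⠀⠀⠀⠀⠀⠀⠀⠀⠀⠀⠀⠀⠀
⠀⠀⠀⠀⠀⠀⠀⠀⠀⠀⠀⠀⠀⠀⠀

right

⠀⠀⠀⠀⠀⠀⠀⠀⠀⠀⠀⠀⠀⠀⠀
⠀⠀⠀⠀⠀⠀⠀⠀⠀⠀⠀⠀⠀⠀⠀
⠀⠀⠀⠀⠀⠀⠀⠀⠀⠀⠀⠀⠀⠀⠀
⠀⠀⠀⠀⠀⠀⠀⠀⠀⠀⠀⠀⠀⠀⠀
⠀⠀⠀⠀⠂⠂⠶⠂⠿⠀⠀⠀⠀⠀⠀
⠀⠀⠀⠀⠂⠂⠂⠂⠂⠂⠀⠀⠀⠀⠀
⠀⠀⠀⠀⠂⠂⠂⠂⠿⠂⠀⠀⠀⠀⠀
⠀⠀⠀⠀⠂⠂⠂⣾⠿⠂⠀⠀⠀⠀⠀
⠀⠀⠀⠀⠿⠿⠿⠿⠿⠂⠀⠀⠀⠀⠀
⠀⠀⠀⠀⠿⠿⠿⠿⠿⠂⠀⠀⠀⠀⠀
⠀⠀⠀⠀⠀⠀⠀⠀⠀⠀⠀⠀⠀⠀⠀
⠀⠀⠀⠀⠀⠀⠀⠀⠀⠀⠀⠀⠀⠀⠀
⠀⠀⠀⠀⠀⠀⠀⠀⠀⠀⠀⠀⠀⠀⠀
⠀⠀⠀⠀⠀⠀⠀⠀⠀⠀⠀⠀⠀⠀⠀
⠀⠀⠀⠀⠀⠀⠀⠀⠀⠀⠀⠀⠀⠀⠀

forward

⠀⠀⠀⠀⠀⠀⠀⠀⠀⠀⠀⠀⠀⠀⠀
⠀⠀⠀⠀⠀⠀⠀⠀⠀⠀⠀⠀⠀⠀⠀
⠀⠀⠀⠀⠀⠀⠀⠀⠀⠀⠀⠀⠀⠀⠀
⠀⠀⠀⠀⠀⠀⠀⠀⠀⠀⠀⠀⠀⠀⠀
⠀⠀⠀⠀⠀⠀⠀⠀⠀⠀⠀⠀⠀⠀⠀
⠀⠀⠀⠀⠂⠂⠶⠂⠿⠂⠀⠀⠀⠀⠀
⠀⠀⠀⠀⠂⠂⠂⠂⠂⠂⠀⠀⠀⠀⠀
⠀⠀⠀⠀⠂⠂⠂⣾⠿⠂⠀⠀⠀⠀⠀
⠀⠀⠀⠀⠂⠂⠂⠂⠿⠂⠀⠀⠀⠀⠀
⠀⠀⠀⠀⠿⠿⠿⠿⠿⠂⠀⠀⠀⠀⠀
⠀⠀⠀⠀⠿⠿⠿⠿⠿⠂⠀⠀⠀⠀⠀
⠀⠀⠀⠀⠀⠀⠀⠀⠀⠀⠀⠀⠀⠀⠀
⠀⠀⠀⠀⠀⠀⠀⠀⠀⠀⠀⠀⠀⠀⠀
⠀⠀⠀⠀⠀⠀⠀⠀⠀⠀⠀⠀⠀⠀⠀
⠀⠀⠀⠀⠀⠀⠀⠀⠀⠀⠀⠀⠀⠀⠀

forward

⠀⠀⠀⠀⠀⠀⠀⠀⠀⠀⠀⠀⠀⠀⠀
⠀⠀⠀⠀⠀⠀⠀⠀⠀⠀⠀⠀⠀⠀⠀
⠀⠀⠀⠀⠀⠀⠀⠀⠀⠀⠀⠀⠀⠀⠀
⠀⠀⠀⠀⠀⠀⠀⠀⠀⠀⠀⠀⠀⠀⠀
⠀⠀⠀⠀⠀⠀⠀⠀⠀⠀⠀⠀⠀⠀⠀
⠀⠀⠀⠀⠀⠂⠂⠂⠿⠂⠀⠀⠀⠀⠀
⠀⠀⠀⠀⠂⠂⠶⠂⠿⠂⠀⠀⠀⠀⠀
⠀⠀⠀⠀⠂⠂⠂⣾⠂⠂⠀⠀⠀⠀⠀
⠀⠀⠀⠀⠂⠂⠂⠂⠿⠂⠀⠀⠀⠀⠀
⠀⠀⠀⠀⠂⠂⠂⠂⠿⠂⠀⠀⠀⠀⠀
⠀⠀⠀⠀⠿⠿⠿⠿⠿⠂⠀⠀⠀⠀⠀
⠀⠀⠀⠀⠿⠿⠿⠿⠿⠂⠀⠀⠀⠀⠀
⠀⠀⠀⠀⠀⠀⠀⠀⠀⠀⠀⠀⠀⠀⠀
⠀⠀⠀⠀⠀⠀⠀⠀⠀⠀⠀⠀⠀⠀⠀
⠀⠀⠀⠀⠀⠀⠀⠀⠀⠀⠀⠀⠀⠀⠀

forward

⠀⠀⠀⠀⠀⠀⠀⠀⠀⠀⠀⠀⠀⠀⠀
⠀⠀⠀⠀⠀⠀⠀⠀⠀⠀⠀⠀⠀⠀⠀
⠀⠀⠀⠀⠀⠀⠀⠀⠀⠀⠀⠀⠀⠀⠀
⠀⠀⠀⠀⠀⠀⠀⠀⠀⠀⠀⠀⠀⠀⠀
⠀⠀⠀⠀⠀⠀⠀⠀⠀⠀⠀⠀⠀⠀⠀
⠀⠀⠀⠀⠀⠂⠂⠂⠿⠂⠀⠀⠀⠀⠀
⠀⠀⠀⠀⠀⠂⠂⠂⠿⠂⠀⠀⠀⠀⠀
⠀⠀⠀⠀⠂⠂⠶⣾⠿⠂⠀⠀⠀⠀⠀
⠀⠀⠀⠀⠂⠂⠂⠂⠂⠂⠀⠀⠀⠀⠀
⠀⠀⠀⠀⠂⠂⠂⠂⠿⠂⠀⠀⠀⠀⠀
⠀⠀⠀⠀⠂⠂⠂⠂⠿⠂⠀⠀⠀⠀⠀
⠀⠀⠀⠀⠿⠿⠿⠿⠿⠂⠀⠀⠀⠀⠀
⠀⠀⠀⠀⠿⠿⠿⠿⠿⠂⠀⠀⠀⠀⠀
⠀⠀⠀⠀⠀⠀⠀⠀⠀⠀⠀⠀⠀⠀⠀
⠀⠀⠀⠀⠀⠀⠀⠀⠀⠀⠀⠀⠀⠀⠀

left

⠀⠀⠀⠀⠀⠀⠀⠀⠀⠀⠀⠀⠀⠀⠀
⠀⠀⠀⠀⠀⠀⠀⠀⠀⠀⠀⠀⠀⠀⠀
⠀⠀⠀⠀⠀⠀⠀⠀⠀⠀⠀⠀⠀⠀⠀
⠀⠀⠀⠀⠀⠀⠀⠀⠀⠀⠀⠀⠀⠀⠀
⠀⠀⠀⠀⠀⠀⠀⠀⠀⠀⠀⠀⠀⠀⠀
⠀⠀⠀⠀⠀⠂⠂⠂⠂⠿⠂⠀⠀⠀⠀
⠀⠀⠀⠀⠀⠂⠂⠂⠂⠿⠂⠀⠀⠀⠀
⠀⠀⠀⠀⠀⠂⠂⣾⠂⠿⠂⠀⠀⠀⠀
⠀⠀⠀⠀⠀⠂⠂⠂⠂⠂⠂⠀⠀⠀⠀
⠀⠀⠀⠀⠀⠂⠂⠂⠂⠿⠂⠀⠀⠀⠀
⠀⠀⠀⠀⠀⠂⠂⠂⠂⠿⠂⠀⠀⠀⠀
⠀⠀⠀⠀⠀⠿⠿⠿⠿⠿⠂⠀⠀⠀⠀
⠀⠀⠀⠀⠀⠿⠿⠿⠿⠿⠂⠀⠀⠀⠀
⠀⠀⠀⠀⠀⠀⠀⠀⠀⠀⠀⠀⠀⠀⠀
⠀⠀⠀⠀⠀⠀⠀⠀⠀⠀⠀⠀⠀⠀⠀

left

⠀⠀⠀⠀⠀⠀⠀⠀⠀⠀⠀⠀⠀⠀⠀
⠀⠀⠀⠀⠀⠀⠀⠀⠀⠀⠀⠀⠀⠀⠀
⠀⠀⠀⠀⠀⠀⠀⠀⠀⠀⠀⠀⠀⠀⠀
⠀⠀⠀⠀⠀⠀⠀⠀⠀⠀⠀⠀⠀⠀⠀
⠀⠀⠀⠀⠀⠀⠀⠀⠀⠀⠀⠀⠀⠀⠀
⠀⠀⠀⠀⠀⠂⠂⠂⠂⠂⠿⠂⠀⠀⠀
⠀⠀⠀⠀⠀⠂⠂⠂⠂⠂⠿⠂⠀⠀⠀
⠀⠀⠀⠀⠀⠂⠂⣾⠶⠂⠿⠂⠀⠀⠀
⠀⠀⠀⠀⠀⠂⠂⠂⠂⠂⠂⠂⠀⠀⠀
⠀⠀⠀⠀⠀⠂⠂⠂⠂⠂⠿⠂⠀⠀⠀
⠀⠀⠀⠀⠀⠀⠂⠂⠂⠂⠿⠂⠀⠀⠀
⠀⠀⠀⠀⠀⠀⠿⠿⠿⠿⠿⠂⠀⠀⠀
⠀⠀⠀⠀⠀⠀⠿⠿⠿⠿⠿⠂⠀⠀⠀
⠀⠀⠀⠀⠀⠀⠀⠀⠀⠀⠀⠀⠀⠀⠀
⠀⠀⠀⠀⠀⠀⠀⠀⠀⠀⠀⠀⠀⠀⠀

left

⠀⠀⠀⠀⠀⠀⠀⠀⠀⠀⠀⠀⠀⠀⠀
⠀⠀⠀⠀⠀⠀⠀⠀⠀⠀⠀⠀⠀⠀⠀
⠀⠀⠀⠀⠀⠀⠀⠀⠀⠀⠀⠀⠀⠀⠀
⠀⠀⠀⠀⠀⠀⠀⠀⠀⠀⠀⠀⠀⠀⠀
⠀⠀⠀⠀⠀⠀⠀⠀⠀⠀⠀⠀⠀⠀⠀
⠀⠀⠀⠀⠀⠂⠂⠂⠂⠂⠂⠿⠂⠀⠀
⠀⠀⠀⠀⠀⠂⠂⠂⠂⠂⠂⠿⠂⠀⠀
⠀⠀⠀⠀⠀⠂⠂⣾⠂⠶⠂⠿⠂⠀⠀
⠀⠀⠀⠀⠀⠂⠂⠂⠂⠂⠂⠂⠂⠀⠀
⠀⠀⠀⠀⠀⠂⠂⠂⠂⠂⠂⠿⠂⠀⠀
⠀⠀⠀⠀⠀⠀⠀⠂⠂⠂⠂⠿⠂⠀⠀
⠀⠀⠀⠀⠀⠀⠀⠿⠿⠿⠿⠿⠂⠀⠀
⠀⠀⠀⠀⠀⠀⠀⠿⠿⠿⠿⠿⠂⠀⠀
⠀⠀⠀⠀⠀⠀⠀⠀⠀⠀⠀⠀⠀⠀⠀
⠀⠀⠀⠀⠀⠀⠀⠀⠀⠀⠀⠀⠀⠀⠀

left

⠀⠀⠀⠀⠀⠀⠀⠀⠀⠀⠀⠀⠀⠀⠀
⠀⠀⠀⠀⠀⠀⠀⠀⠀⠀⠀⠀⠀⠀⠀
⠀⠀⠀⠀⠀⠀⠀⠀⠀⠀⠀⠀⠀⠀⠀
⠀⠀⠀⠀⠀⠀⠀⠀⠀⠀⠀⠀⠀⠀⠀
⠀⠀⠀⠀⠀⠀⠀⠀⠀⠀⠀⠀⠀⠀⠀
⠀⠀⠀⠀⠀⠿⠂⠂⠂⠂⠂⠂⠿⠂⠀
⠀⠀⠀⠀⠀⠿⠂⠂⠂⠂⠂⠂⠿⠂⠀
⠀⠀⠀⠀⠀⠿⠂⣾⠂⠂⠶⠂⠿⠂⠀
⠀⠀⠀⠀⠀⠿⠂⠂⠂⠂⠂⠂⠂⠂⠀
⠀⠀⠀⠀⠀⠿⠂⠂⠂⠂⠂⠂⠿⠂⠀
⠀⠀⠀⠀⠀⠀⠀⠀⠂⠂⠂⠂⠿⠂⠀
⠀⠀⠀⠀⠀⠀⠀⠀⠿⠿⠿⠿⠿⠂⠀
⠀⠀⠀⠀⠀⠀⠀⠀⠿⠿⠿⠿⠿⠂⠀
⠀⠀⠀⠀⠀⠀⠀⠀⠀⠀⠀⠀⠀⠀⠀
⠀⠀⠀⠀⠀⠀⠀⠀⠀⠀⠀⠀⠀⠀⠀

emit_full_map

⠿⠂⠂⠂⠂⠂⠂⠿⠂
⠿⠂⠂⠂⠂⠂⠂⠿⠂
⠿⠂⣾⠂⠂⠶⠂⠿⠂
⠿⠂⠂⠂⠂⠂⠂⠂⠂
⠿⠂⠂⠂⠂⠂⠂⠿⠂
⠀⠀⠀⠂⠂⠂⠂⠿⠂
⠀⠀⠀⠿⠿⠿⠿⠿⠂
⠀⠀⠀⠿⠿⠿⠿⠿⠂

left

⠀⠀⠀⠀⠀⠀⠀⠀⠀⠀⠀⠀⠀⠀⠀
⠀⠀⠀⠀⠀⠀⠀⠀⠀⠀⠀⠀⠀⠀⠀
⠀⠀⠀⠀⠀⠀⠀⠀⠀⠀⠀⠀⠀⠀⠀
⠀⠀⠀⠀⠀⠀⠀⠀⠀⠀⠀⠀⠀⠀⠀
⠀⠀⠀⠀⠀⠀⠀⠀⠀⠀⠀⠀⠀⠀⠀
⠀⠀⠀⠀⠀⠿⠿⠂⠂⠂⠂⠂⠂⠿⠂
⠀⠀⠀⠀⠀⠿⠿⠂⠂⠂⠂⠂⠂⠿⠂
⠀⠀⠀⠀⠀⠿⠿⣾⠂⠂⠂⠶⠂⠿⠂
⠀⠀⠀⠀⠀⠿⠿⠂⠂⠂⠂⠂⠂⠂⠂
⠀⠀⠀⠀⠀⠿⠿⠂⠂⠂⠂⠂⠂⠿⠂
⠀⠀⠀⠀⠀⠀⠀⠀⠀⠂⠂⠂⠂⠿⠂
⠀⠀⠀⠀⠀⠀⠀⠀⠀⠿⠿⠿⠿⠿⠂
⠀⠀⠀⠀⠀⠀⠀⠀⠀⠿⠿⠿⠿⠿⠂
⠀⠀⠀⠀⠀⠀⠀⠀⠀⠀⠀⠀⠀⠀⠀
⠀⠀⠀⠀⠀⠀⠀⠀⠀⠀⠀⠀⠀⠀⠀

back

⠀⠀⠀⠀⠀⠀⠀⠀⠀⠀⠀⠀⠀⠀⠀
⠀⠀⠀⠀⠀⠀⠀⠀⠀⠀⠀⠀⠀⠀⠀
⠀⠀⠀⠀⠀⠀⠀⠀⠀⠀⠀⠀⠀⠀⠀
⠀⠀⠀⠀⠀⠀⠀⠀⠀⠀⠀⠀⠀⠀⠀
⠀⠀⠀⠀⠀⠿⠿⠂⠂⠂⠂⠂⠂⠿⠂
⠀⠀⠀⠀⠀⠿⠿⠂⠂⠂⠂⠂⠂⠿⠂
⠀⠀⠀⠀⠀⠿⠿⠂⠂⠂⠂⠶⠂⠿⠂
⠀⠀⠀⠀⠀⠿⠿⣾⠂⠂⠂⠂⠂⠂⠂
⠀⠀⠀⠀⠀⠿⠿⠂⠂⠂⠂⠂⠂⠿⠂
⠀⠀⠀⠀⠀⠿⠿⠂⠂⠂⠂⠂⠂⠿⠂
⠀⠀⠀⠀⠀⠀⠀⠀⠀⠿⠿⠿⠿⠿⠂
⠀⠀⠀⠀⠀⠀⠀⠀⠀⠿⠿⠿⠿⠿⠂
⠀⠀⠀⠀⠀⠀⠀⠀⠀⠀⠀⠀⠀⠀⠀
⠀⠀⠀⠀⠀⠀⠀⠀⠀⠀⠀⠀⠀⠀⠀
⠀⠀⠀⠀⠀⠀⠀⠀⠀⠀⠀⠀⠀⠀⠀

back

⠀⠀⠀⠀⠀⠀⠀⠀⠀⠀⠀⠀⠀⠀⠀
⠀⠀⠀⠀⠀⠀⠀⠀⠀⠀⠀⠀⠀⠀⠀
⠀⠀⠀⠀⠀⠀⠀⠀⠀⠀⠀⠀⠀⠀⠀
⠀⠀⠀⠀⠀⠿⠿⠂⠂⠂⠂⠂⠂⠿⠂
⠀⠀⠀⠀⠀⠿⠿⠂⠂⠂⠂⠂⠂⠿⠂
⠀⠀⠀⠀⠀⠿⠿⠂⠂⠂⠂⠶⠂⠿⠂
⠀⠀⠀⠀⠀⠿⠿⠂⠂⠂⠂⠂⠂⠂⠂
⠀⠀⠀⠀⠀⠿⠿⣾⠂⠂⠂⠂⠂⠿⠂
⠀⠀⠀⠀⠀⠿⠿⠂⠂⠂⠂⠂⠂⠿⠂
⠀⠀⠀⠀⠀⠿⠿⠿⠿⠿⠿⠿⠿⠿⠂
⠀⠀⠀⠀⠀⠀⠀⠀⠀⠿⠿⠿⠿⠿⠂
⠀⠀⠀⠀⠀⠀⠀⠀⠀⠀⠀⠀⠀⠀⠀
⠀⠀⠀⠀⠀⠀⠀⠀⠀⠀⠀⠀⠀⠀⠀
⠀⠀⠀⠀⠀⠀⠀⠀⠀⠀⠀⠀⠀⠀⠀
⠀⠀⠀⠀⠀⠀⠀⠀⠀⠀⠀⠀⠀⠀⠀

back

⠀⠀⠀⠀⠀⠀⠀⠀⠀⠀⠀⠀⠀⠀⠀
⠀⠀⠀⠀⠀⠀⠀⠀⠀⠀⠀⠀⠀⠀⠀
⠀⠀⠀⠀⠀⠿⠿⠂⠂⠂⠂⠂⠂⠿⠂
⠀⠀⠀⠀⠀⠿⠿⠂⠂⠂⠂⠂⠂⠿⠂
⠀⠀⠀⠀⠀⠿⠿⠂⠂⠂⠂⠶⠂⠿⠂
⠀⠀⠀⠀⠀⠿⠿⠂⠂⠂⠂⠂⠂⠂⠂
⠀⠀⠀⠀⠀⠿⠿⠂⠂⠂⠂⠂⠂⠿⠂
⠀⠀⠀⠀⠀⠿⠿⣾⠂⠂⠂⠂⠂⠿⠂
⠀⠀⠀⠀⠀⠿⠿⠿⠿⠿⠿⠿⠿⠿⠂
⠀⠀⠀⠀⠀⠿⠿⠿⠿⠿⠿⠿⠿⠿⠂
⠀⠀⠀⠀⠀⠀⠀⠀⠀⠀⠀⠀⠀⠀⠀
⠀⠀⠀⠀⠀⠀⠀⠀⠀⠀⠀⠀⠀⠀⠀
⠀⠀⠀⠀⠀⠀⠀⠀⠀⠀⠀⠀⠀⠀⠀
⠀⠀⠀⠀⠀⠀⠀⠀⠀⠀⠀⠀⠀⠀⠀
⠀⠀⠀⠀⠀⠀⠀⠀⠀⠀⠀⠀⠀⠀⠀

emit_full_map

⠿⠿⠂⠂⠂⠂⠂⠂⠿⠂
⠿⠿⠂⠂⠂⠂⠂⠂⠿⠂
⠿⠿⠂⠂⠂⠂⠶⠂⠿⠂
⠿⠿⠂⠂⠂⠂⠂⠂⠂⠂
⠿⠿⠂⠂⠂⠂⠂⠂⠿⠂
⠿⠿⣾⠂⠂⠂⠂⠂⠿⠂
⠿⠿⠿⠿⠿⠿⠿⠿⠿⠂
⠿⠿⠿⠿⠿⠿⠿⠿⠿⠂
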